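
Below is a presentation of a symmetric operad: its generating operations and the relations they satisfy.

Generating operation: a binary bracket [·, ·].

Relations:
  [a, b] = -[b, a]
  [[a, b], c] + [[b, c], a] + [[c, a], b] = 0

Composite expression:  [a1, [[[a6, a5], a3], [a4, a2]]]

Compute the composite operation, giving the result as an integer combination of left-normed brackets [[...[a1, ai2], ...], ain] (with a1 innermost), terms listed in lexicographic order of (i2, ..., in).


[[[[[a1, a2], a4], a3], a5], a6] - [[[[[a1, a2], a4], a3], a6], a5] - [[[[[a1, a2], a4], a5], a6], a3] + [[[[[a1, a2], a4], a6], a5], a3] - [[[[[a1, a3], a5], a6], a2], a4] + [[[[[a1, a3], a5], a6], a4], a2] + [[[[[a1, a3], a6], a5], a2], a4] - [[[[[a1, a3], a6], a5], a4], a2] - [[[[[a1, a4], a2], a3], a5], a6] + [[[[[a1, a4], a2], a3], a6], a5] + [[[[[a1, a4], a2], a5], a6], a3] - [[[[[a1, a4], a2], a6], a5], a3] + [[[[[a1, a5], a6], a3], a2], a4] - [[[[[a1, a5], a6], a3], a4], a2] - [[[[[a1, a6], a5], a3], a2], a4] + [[[[[a1, a6], a5], a3], a4], a2]

Skip Jacobi rewriting: expand, keep a1-initial words, read off terms.
Composite bracket: [a1, [[[a6, a5], a3], [a4, a2]]]
Each bracket splits as ab - ba, giving 32 signed words (2^5 = 32).
Words beginning with a1 determine it all:
  word a1a2a4a3a5a6 has sign +1, contributing +[[[[[a1, a2], a4], a3], a5], a6]
  word a1a2a4a3a6a5 has sign -1, contributing -[[[[[a1, a2], a4], a3], a6], a5]
  word a1a2a4a5a6a3 has sign -1, contributing -[[[[[a1, a2], a4], a5], a6], a3]
  word a1a2a4a6a5a3 has sign +1, contributing +[[[[[a1, a2], a4], a6], a5], a3]
  word a1a3a5a6a2a4 has sign -1, contributing -[[[[[a1, a3], a5], a6], a2], a4]
  word a1a3a5a6a4a2 has sign +1, contributing +[[[[[a1, a3], a5], a6], a4], a2]
  word a1a3a6a5a2a4 has sign +1, contributing +[[[[[a1, a3], a6], a5], a2], a4]
  word a1a3a6a5a4a2 has sign -1, contributing -[[[[[a1, a3], a6], a5], a4], a2]
  word a1a4a2a3a5a6 has sign -1, contributing -[[[[[a1, a4], a2], a3], a5], a6]
  word a1a4a2a3a6a5 has sign +1, contributing +[[[[[a1, a4], a2], a3], a6], a5]
  word a1a4a2a5a6a3 has sign +1, contributing +[[[[[a1, a4], a2], a5], a6], a3]
  word a1a4a2a6a5a3 has sign -1, contributing -[[[[[a1, a4], a2], a6], a5], a3]
  word a1a5a6a3a2a4 has sign +1, contributing +[[[[[a1, a5], a6], a3], a2], a4]
  word a1a5a6a3a4a2 has sign -1, contributing -[[[[[a1, a5], a6], a3], a4], a2]
  word a1a6a5a3a2a4 has sign -1, contributing -[[[[[a1, a6], a5], a3], a2], a4]
  word a1a6a5a3a4a2 has sign +1, contributing +[[[[[a1, a6], a5], a3], a4], a2]


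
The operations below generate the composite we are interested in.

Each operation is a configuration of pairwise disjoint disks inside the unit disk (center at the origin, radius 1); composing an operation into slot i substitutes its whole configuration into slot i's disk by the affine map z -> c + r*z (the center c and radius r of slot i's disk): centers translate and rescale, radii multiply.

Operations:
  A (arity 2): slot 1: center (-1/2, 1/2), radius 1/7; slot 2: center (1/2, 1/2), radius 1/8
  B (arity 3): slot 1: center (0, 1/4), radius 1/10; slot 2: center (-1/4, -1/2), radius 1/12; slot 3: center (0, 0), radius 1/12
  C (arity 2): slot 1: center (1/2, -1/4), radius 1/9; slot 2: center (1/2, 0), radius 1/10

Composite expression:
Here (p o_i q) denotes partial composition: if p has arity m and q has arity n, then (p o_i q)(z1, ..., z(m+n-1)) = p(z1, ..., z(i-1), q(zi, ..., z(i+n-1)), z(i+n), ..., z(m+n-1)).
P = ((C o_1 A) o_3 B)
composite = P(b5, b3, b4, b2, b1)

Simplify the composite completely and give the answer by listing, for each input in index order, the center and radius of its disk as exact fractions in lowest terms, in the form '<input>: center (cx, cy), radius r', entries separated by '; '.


Each b-disk chains the slot maps above it in C; radii multiply.
tracing b5 down its 2-map path: center (4/9, -7/36), radius 1/63
tracing b3 down its 2-map path: center (5/9, -7/36), radius 1/72
tracing b4 down its 2-map path: center (1/2, 1/40), radius 1/100
tracing b2 down its 2-map path: center (19/40, -1/20), radius 1/120
tracing b1 down its 2-map path: center (1/2, 0), radius 1/120

b1: center (1/2, 0), radius 1/120; b2: center (19/40, -1/20), radius 1/120; b3: center (5/9, -7/36), radius 1/72; b4: center (1/2, 1/40), radius 1/100; b5: center (4/9, -7/36), radius 1/63


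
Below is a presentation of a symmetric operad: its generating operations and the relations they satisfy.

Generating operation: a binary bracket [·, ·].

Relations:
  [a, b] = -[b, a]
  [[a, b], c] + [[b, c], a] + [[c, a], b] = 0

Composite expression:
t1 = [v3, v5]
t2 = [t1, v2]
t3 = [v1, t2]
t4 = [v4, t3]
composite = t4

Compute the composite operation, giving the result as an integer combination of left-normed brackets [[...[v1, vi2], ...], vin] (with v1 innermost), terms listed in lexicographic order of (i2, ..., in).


[[[[v1, v2], v3], v5], v4] - [[[[v1, v2], v5], v3], v4] - [[[[v1, v3], v5], v2], v4] + [[[[v1, v5], v3], v2], v4]

Left-normed coefficients sit on the v1-initial expansion words.
Composite bracket: [v4, [v1, [[v3, v5], v2]]]
Applying ab - ba throughout gives 16 signed words (2^4 = 16).
Only words starting with v1 matter:
  from v1v2v3v5v4, sign +1: term +[[[[v1, v2], v3], v5], v4]
  from v1v2v5v3v4, sign -1: term -[[[[v1, v2], v5], v3], v4]
  from v1v3v5v2v4, sign -1: term -[[[[v1, v3], v5], v2], v4]
  from v1v5v3v2v4, sign +1: term +[[[[v1, v5], v3], v2], v4]


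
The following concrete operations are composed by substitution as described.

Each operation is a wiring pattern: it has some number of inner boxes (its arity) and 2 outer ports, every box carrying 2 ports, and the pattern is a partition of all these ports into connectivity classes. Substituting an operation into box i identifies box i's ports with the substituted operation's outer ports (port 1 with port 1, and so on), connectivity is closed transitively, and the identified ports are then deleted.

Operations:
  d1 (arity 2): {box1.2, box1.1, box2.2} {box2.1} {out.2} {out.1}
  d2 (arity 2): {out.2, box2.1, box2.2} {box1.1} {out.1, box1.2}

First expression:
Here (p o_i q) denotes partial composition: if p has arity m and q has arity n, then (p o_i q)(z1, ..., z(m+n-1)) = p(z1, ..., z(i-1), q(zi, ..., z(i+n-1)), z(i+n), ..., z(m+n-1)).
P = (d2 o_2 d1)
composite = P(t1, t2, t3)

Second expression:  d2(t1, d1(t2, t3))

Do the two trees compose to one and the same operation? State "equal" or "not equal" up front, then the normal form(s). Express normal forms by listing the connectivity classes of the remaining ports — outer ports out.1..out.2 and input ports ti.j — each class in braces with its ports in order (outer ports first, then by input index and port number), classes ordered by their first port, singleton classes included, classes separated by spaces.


equal: each reduces to {out.1, t1.2} {out.2} {t1.1} {t2.1, t2.2, t3.2} {t3.1}

The first expression reduces to {out.1, t1.2} {out.2} {t1.1} {t2.1, t2.2, t3.2} {t3.1}
The second expression reduces to {out.1, t1.2} {out.2} {t1.1} {t2.1, t2.2, t3.2} {t3.1}
The normal forms match — equal.


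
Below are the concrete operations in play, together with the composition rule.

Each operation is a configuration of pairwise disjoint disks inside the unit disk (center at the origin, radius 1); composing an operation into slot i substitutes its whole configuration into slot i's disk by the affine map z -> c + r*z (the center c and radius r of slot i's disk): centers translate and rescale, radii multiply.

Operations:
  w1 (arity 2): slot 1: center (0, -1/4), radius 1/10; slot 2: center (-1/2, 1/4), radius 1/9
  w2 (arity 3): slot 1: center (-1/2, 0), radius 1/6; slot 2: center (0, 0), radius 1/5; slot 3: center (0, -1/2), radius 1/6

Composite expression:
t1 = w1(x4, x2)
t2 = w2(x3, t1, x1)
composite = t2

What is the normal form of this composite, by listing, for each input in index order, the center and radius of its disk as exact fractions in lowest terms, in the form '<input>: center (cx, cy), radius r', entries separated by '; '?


x1: center (0, -1/2), radius 1/6; x2: center (-1/10, 1/20), radius 1/45; x3: center (-1/2, 0), radius 1/6; x4: center (0, -1/20), radius 1/50


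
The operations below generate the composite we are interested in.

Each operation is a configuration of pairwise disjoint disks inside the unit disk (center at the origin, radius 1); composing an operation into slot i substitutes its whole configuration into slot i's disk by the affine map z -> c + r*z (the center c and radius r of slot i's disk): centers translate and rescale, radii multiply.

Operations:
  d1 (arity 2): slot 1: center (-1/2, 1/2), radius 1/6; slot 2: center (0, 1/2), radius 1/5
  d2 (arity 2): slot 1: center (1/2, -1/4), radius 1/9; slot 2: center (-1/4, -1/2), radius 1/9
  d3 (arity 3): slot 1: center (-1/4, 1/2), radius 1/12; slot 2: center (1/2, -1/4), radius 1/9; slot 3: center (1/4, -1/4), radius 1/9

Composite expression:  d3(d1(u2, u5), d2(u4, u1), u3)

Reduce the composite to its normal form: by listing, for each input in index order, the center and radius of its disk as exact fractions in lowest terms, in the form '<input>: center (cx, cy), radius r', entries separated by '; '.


u1: center (17/36, -11/36), radius 1/81; u2: center (-7/24, 13/24), radius 1/72; u3: center (1/4, -1/4), radius 1/9; u4: center (5/9, -5/18), radius 1/81; u5: center (-1/4, 13/24), radius 1/60


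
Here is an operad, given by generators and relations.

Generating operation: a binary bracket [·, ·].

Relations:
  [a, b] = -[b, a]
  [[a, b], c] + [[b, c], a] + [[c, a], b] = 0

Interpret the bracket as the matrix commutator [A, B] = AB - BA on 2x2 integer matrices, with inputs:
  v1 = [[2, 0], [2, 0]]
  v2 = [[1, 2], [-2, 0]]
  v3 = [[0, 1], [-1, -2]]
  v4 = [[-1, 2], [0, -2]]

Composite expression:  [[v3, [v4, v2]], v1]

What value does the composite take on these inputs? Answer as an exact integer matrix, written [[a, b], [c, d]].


[[16, -16], [0, -16]]


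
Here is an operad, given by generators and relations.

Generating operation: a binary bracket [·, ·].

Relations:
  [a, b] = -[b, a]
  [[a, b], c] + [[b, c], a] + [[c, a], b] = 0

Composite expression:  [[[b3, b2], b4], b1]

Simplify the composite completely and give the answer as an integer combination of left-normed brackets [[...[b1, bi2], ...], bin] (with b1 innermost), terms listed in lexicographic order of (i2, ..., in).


Expand each bracket as ab - ba; the b1-initial words give the coefficients.
Composite bracket: [[[b3, b2], b4], b1]
Expanding via [a, b] = ab - ba: 8 signed words (2^3 = 8).
The b1-initial words carry the normal form:
  b1b2b3b4 (sign +1) contributes +[[[b1, b2], b3], b4]
  b1b3b2b4 (sign -1) contributes -[[[b1, b3], b2], b4]
  b1b4b2b3 (sign -1) contributes -[[[b1, b4], b2], b3]
  b1b4b3b2 (sign +1) contributes +[[[b1, b4], b3], b2]

[[[b1, b2], b3], b4] - [[[b1, b3], b2], b4] - [[[b1, b4], b2], b3] + [[[b1, b4], b3], b2]


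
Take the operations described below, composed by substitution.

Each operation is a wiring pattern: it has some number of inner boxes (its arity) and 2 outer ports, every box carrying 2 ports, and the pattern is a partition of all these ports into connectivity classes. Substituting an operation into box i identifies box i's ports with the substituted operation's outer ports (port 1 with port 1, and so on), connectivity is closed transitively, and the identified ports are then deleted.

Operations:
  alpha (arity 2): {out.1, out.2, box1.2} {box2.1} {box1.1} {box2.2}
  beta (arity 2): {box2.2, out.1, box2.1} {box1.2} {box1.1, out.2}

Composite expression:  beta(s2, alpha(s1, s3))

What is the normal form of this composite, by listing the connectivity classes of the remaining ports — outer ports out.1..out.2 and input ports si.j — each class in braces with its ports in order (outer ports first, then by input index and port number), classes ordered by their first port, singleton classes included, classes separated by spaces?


{out.1, s1.2} {out.2, s2.1} {s1.1} {s2.2} {s3.1} {s3.2}

After gluing at beta, chains via deleted ports link the s-ports.
the subtree at alpha composes to {out.1, out.2, s1.2} {s1.1} {s3.1} {s3.2} on (s1, s3); out.j = own outer ports
the subtree at beta composes to {out.1, s1.2} {out.2, s2.1} {s1.1} {s2.2} {s3.1} {s3.2} on (s2, s1, s3); out.j = own outer ports


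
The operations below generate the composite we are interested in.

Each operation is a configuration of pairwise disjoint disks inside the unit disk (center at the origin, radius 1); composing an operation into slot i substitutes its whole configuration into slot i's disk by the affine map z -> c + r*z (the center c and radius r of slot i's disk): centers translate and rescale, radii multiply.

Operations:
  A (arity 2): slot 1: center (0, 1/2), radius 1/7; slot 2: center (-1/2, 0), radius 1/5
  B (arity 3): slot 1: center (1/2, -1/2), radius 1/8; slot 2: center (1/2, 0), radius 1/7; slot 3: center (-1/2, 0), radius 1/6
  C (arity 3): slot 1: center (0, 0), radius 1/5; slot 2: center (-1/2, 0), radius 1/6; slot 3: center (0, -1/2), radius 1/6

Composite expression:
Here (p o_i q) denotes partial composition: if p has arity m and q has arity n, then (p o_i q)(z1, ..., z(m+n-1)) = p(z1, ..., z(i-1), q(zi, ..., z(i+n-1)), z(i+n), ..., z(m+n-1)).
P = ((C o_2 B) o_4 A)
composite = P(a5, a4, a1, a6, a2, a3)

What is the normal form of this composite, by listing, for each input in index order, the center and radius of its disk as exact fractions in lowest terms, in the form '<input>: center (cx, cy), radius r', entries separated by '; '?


Only the slot chain above each a matters under C; compose those maps.
for a5, the 1-step affine chain lands on center (0, 0), radius 1/5
for a4, the 2-step affine chain lands on center (-5/12, -1/12), radius 1/48
for a1, the 2-step affine chain lands on center (-5/12, 0), radius 1/42
for a6, the 3-step affine chain lands on center (-7/12, 1/72), radius 1/252
for a2, the 3-step affine chain lands on center (-43/72, 0), radius 1/180
for a3, the 1-step affine chain lands on center (0, -1/2), radius 1/6

a1: center (-5/12, 0), radius 1/42; a2: center (-43/72, 0), radius 1/180; a3: center (0, -1/2), radius 1/6; a4: center (-5/12, -1/12), radius 1/48; a5: center (0, 0), radius 1/5; a6: center (-7/12, 1/72), radius 1/252


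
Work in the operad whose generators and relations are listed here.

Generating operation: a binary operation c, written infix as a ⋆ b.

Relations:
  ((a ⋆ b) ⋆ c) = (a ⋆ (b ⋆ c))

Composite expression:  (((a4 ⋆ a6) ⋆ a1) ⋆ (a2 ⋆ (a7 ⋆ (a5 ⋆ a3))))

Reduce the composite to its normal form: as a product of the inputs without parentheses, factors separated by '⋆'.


a4 ⋆ a6 ⋆ a1 ⋆ a2 ⋆ a7 ⋆ a5 ⋆ a3

All parenthesizations of c agree; list the a-inputs left to right.
(a4 ⋆ a6) spells out as a4 ⋆ a6
((a4 ⋆ a6) ⋆ a1) spells out as a4 ⋆ a6 ⋆ a1
(a5 ⋆ a3) spells out as a5 ⋆ a3
(a7 ⋆ (a5 ⋆ a3)) spells out as a7 ⋆ a5 ⋆ a3
(a2 ⋆ (a7 ⋆ (a5 ⋆ a3))) spells out as a2 ⋆ a7 ⋆ a5 ⋆ a3
(((a4 ⋆ a6) ⋆ a1) ⋆ (a2 ⋆ (a7 ⋆ (a5 ⋆ a3)))) spells out as a4 ⋆ a6 ⋆ a1 ⋆ a2 ⋆ a7 ⋆ a5 ⋆ a3


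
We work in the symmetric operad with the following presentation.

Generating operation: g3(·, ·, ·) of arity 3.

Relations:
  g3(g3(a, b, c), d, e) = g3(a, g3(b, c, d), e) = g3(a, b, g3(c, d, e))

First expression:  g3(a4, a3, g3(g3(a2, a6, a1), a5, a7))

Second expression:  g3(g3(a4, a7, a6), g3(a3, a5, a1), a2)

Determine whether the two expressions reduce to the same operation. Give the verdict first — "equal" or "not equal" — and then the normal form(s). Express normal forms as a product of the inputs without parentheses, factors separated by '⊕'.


not equal: they reduce to a4 ⊕ a3 ⊕ a2 ⊕ a6 ⊕ a1 ⊕ a5 ⊕ a7 and a4 ⊕ a7 ⊕ a6 ⊕ a3 ⊕ a5 ⊕ a1 ⊕ a2

The first expression reduces to a4 ⊕ a3 ⊕ a2 ⊕ a6 ⊕ a1 ⊕ a5 ⊕ a7
The second expression reduces to a4 ⊕ a7 ⊕ a6 ⊕ a3 ⊕ a5 ⊕ a1 ⊕ a2
No match — not equal.


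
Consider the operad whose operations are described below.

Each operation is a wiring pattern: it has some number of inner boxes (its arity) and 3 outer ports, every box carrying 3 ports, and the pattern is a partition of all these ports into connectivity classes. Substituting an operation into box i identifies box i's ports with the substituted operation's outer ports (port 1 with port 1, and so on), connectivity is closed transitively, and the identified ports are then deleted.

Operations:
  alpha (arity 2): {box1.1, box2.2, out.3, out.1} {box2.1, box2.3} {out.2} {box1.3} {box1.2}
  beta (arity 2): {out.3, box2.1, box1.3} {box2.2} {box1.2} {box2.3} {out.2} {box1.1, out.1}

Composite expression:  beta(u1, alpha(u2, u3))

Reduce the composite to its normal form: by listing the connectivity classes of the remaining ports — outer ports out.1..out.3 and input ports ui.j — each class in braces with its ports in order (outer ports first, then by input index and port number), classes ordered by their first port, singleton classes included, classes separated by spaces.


After gluing at beta, chains via deleted ports link the u-ports.
the subtree at alpha composes to {out.1, out.3, u2.1, u3.2} {out.2} {u2.2} {u2.3} {u3.1, u3.3} on (u2, u3); out.j = own outer ports
the subtree at beta composes to {out.1, u1.1} {out.2} {out.3, u1.3, u2.1, u3.2} {u1.2} {u2.2} {u2.3} {u3.1, u3.3} on (u1, u2, u3); out.j = own outer ports

{out.1, u1.1} {out.2} {out.3, u1.3, u2.1, u3.2} {u1.2} {u2.2} {u2.3} {u3.1, u3.3}


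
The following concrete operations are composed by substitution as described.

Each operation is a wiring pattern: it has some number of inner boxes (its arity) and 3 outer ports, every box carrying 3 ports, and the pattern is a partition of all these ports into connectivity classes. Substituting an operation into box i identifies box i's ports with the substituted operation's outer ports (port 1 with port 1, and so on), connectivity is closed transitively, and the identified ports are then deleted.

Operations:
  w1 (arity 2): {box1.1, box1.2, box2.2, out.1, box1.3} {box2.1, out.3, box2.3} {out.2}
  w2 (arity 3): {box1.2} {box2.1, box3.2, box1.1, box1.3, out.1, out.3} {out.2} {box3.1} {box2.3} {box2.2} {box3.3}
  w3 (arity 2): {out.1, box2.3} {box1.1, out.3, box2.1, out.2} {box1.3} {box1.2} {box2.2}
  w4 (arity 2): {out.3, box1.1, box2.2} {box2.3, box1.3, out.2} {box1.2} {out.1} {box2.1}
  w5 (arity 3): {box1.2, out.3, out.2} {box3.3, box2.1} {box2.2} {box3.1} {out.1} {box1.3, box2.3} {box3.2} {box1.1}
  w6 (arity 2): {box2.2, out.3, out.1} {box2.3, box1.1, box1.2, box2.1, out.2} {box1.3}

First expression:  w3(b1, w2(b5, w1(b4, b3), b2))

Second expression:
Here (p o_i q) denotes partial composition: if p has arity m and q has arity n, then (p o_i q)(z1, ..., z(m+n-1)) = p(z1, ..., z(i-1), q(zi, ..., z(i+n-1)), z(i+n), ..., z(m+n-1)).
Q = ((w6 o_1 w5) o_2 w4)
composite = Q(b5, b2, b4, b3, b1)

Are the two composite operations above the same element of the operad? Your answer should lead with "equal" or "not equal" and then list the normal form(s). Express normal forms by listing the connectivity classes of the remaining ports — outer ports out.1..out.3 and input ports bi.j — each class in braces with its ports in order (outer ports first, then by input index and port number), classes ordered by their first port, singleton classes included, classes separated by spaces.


not equal; first: {out.1, out.2, out.3, b1.1, b2.2, b3.2, b4.1, b4.2, b4.3, b5.1, b5.3} {b1.2} {b1.3} {b2.1} {b2.3} {b3.1, b3.3} {b5.2}; second: {out.1, out.3, b1.2} {out.2, b1.1, b1.3, b5.2} {b2.1, b4.2, b5.3} {b2.2} {b2.3, b4.3} {b3.1} {b3.2} {b3.3} {b4.1} {b5.1}

The first expression, normalized: {out.1, out.2, out.3, b1.1, b2.2, b3.2, b4.1, b4.2, b4.3, b5.1, b5.3} {b1.2} {b1.3} {b2.1} {b2.3} {b3.1, b3.3} {b5.2}
The second expression, normalized: {out.1, out.3, b1.2} {out.2, b1.1, b1.3, b5.2} {b2.1, b4.2, b5.3} {b2.2} {b2.3, b4.3} {b3.1} {b3.2} {b3.3} {b4.1} {b5.1}
The normal forms differ: not equal.


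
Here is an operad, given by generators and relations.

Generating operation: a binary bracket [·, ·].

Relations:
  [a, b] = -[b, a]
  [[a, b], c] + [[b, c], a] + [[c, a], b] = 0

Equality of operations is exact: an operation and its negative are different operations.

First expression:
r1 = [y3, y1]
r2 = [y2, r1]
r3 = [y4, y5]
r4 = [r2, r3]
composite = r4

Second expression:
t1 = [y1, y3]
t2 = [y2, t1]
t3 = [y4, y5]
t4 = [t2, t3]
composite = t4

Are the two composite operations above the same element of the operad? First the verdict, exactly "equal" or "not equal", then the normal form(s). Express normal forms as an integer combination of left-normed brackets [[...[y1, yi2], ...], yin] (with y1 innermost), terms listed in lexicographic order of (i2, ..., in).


Normal form of the first expression: [[[[y1, y3], y2], y4], y5] - [[[[y1, y3], y2], y5], y4]
Normal form of the second expression: -[[[[y1, y3], y2], y4], y5] + [[[[y1, y3], y2], y5], y4]
The forms do not match — not equal.

not equal; first: [[[[y1, y3], y2], y4], y5] - [[[[y1, y3], y2], y5], y4]; second: -[[[[y1, y3], y2], y4], y5] + [[[[y1, y3], y2], y5], y4]


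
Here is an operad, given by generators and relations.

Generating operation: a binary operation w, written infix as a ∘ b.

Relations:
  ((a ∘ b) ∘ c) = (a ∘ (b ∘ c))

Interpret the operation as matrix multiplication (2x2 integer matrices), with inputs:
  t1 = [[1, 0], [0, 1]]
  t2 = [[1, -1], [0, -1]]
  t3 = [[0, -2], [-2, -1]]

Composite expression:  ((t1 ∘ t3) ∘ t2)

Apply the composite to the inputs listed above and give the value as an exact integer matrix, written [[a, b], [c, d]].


(t1 ∘ t3) = [[0, -2], [-2, -1]]
((t1 ∘ t3) ∘ t2) = [[0, 2], [-2, 3]]

[[0, 2], [-2, 3]]


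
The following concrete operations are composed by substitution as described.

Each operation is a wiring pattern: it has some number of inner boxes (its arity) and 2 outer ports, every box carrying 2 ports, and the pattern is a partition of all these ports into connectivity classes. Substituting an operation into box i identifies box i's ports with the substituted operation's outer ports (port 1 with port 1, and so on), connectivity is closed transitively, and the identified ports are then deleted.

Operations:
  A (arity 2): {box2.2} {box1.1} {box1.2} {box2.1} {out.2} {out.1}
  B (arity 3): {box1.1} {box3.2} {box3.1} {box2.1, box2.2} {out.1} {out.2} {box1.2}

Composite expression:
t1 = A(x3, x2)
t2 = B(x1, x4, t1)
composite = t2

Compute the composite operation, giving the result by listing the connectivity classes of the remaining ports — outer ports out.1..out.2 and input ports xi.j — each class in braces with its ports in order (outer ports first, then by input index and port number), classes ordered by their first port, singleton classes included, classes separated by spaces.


{out.1} {out.2} {x1.1} {x1.2} {x2.1} {x2.2} {x3.1} {x3.2} {x4.1, x4.2}

Treat the ports identified at B as solder joints: merge, then drop.
A over (x3, x2) gives {out.1} {out.2} {x2.1} {x2.2} {x3.1} {x3.2}, out.j being that stage's outer ports
B over (x1, x4, x3, x2) gives {out.1} {out.2} {x1.1} {x1.2} {x2.1} {x2.2} {x3.1} {x3.2} {x4.1, x4.2}, out.j being that stage's outer ports


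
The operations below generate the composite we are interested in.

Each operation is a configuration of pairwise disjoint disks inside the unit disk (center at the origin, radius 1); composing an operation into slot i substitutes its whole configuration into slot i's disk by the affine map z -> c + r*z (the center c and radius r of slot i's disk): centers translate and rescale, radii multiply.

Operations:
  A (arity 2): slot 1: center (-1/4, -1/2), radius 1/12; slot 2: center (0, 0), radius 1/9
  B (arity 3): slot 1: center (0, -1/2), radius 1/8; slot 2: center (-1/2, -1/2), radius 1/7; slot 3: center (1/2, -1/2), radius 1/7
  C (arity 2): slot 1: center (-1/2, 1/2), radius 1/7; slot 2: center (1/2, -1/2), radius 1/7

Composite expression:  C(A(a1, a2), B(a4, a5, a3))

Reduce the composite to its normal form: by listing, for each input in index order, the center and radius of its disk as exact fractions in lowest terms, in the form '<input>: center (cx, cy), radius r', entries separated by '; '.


a1: center (-15/28, 3/7), radius 1/84; a2: center (-1/2, 1/2), radius 1/63; a3: center (4/7, -4/7), radius 1/49; a4: center (1/2, -4/7), radius 1/56; a5: center (3/7, -4/7), radius 1/49

Only the slot chain above each a matters under C; compose those maps.
input a1: applying the 2 nested substitutions gives center (-15/28, 3/7), radius 1/84
input a2: applying the 2 nested substitutions gives center (-1/2, 1/2), radius 1/63
input a4: applying the 2 nested substitutions gives center (1/2, -4/7), radius 1/56
input a5: applying the 2 nested substitutions gives center (3/7, -4/7), radius 1/49
input a3: applying the 2 nested substitutions gives center (4/7, -4/7), radius 1/49


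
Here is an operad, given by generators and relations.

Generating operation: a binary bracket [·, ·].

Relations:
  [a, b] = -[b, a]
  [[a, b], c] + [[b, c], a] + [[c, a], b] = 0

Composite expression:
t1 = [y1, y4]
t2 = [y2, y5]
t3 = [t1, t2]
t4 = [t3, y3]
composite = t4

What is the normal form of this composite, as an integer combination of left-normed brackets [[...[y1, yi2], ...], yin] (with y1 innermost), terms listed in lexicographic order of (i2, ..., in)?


[[[[y1, y4], y2], y5], y3] - [[[[y1, y4], y5], y2], y3]

A multilinear Lie element is pinned by y1-initial words (y1 innermost).
Composite bracket: [[[y1, y4], [y2, y5]], y3]
Each bracket splits as ab - ba, giving 16 signed words (2^4 = 16).
Coefficients come from the y1-initial words:
  the word y1y4y2y5y3 carries sign +1 and contributes +[[[[y1, y4], y2], y5], y3]
  the word y1y4y5y2y3 carries sign -1 and contributes -[[[[y1, y4], y5], y2], y3]


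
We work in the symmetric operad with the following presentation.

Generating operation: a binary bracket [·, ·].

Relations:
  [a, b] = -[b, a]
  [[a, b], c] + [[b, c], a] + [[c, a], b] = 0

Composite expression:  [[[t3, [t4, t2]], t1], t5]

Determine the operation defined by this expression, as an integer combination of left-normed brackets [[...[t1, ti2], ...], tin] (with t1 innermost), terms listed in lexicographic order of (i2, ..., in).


-[[[[t1, t2], t4], t3], t5] + [[[[t1, t3], t2], t4], t5] - [[[[t1, t3], t4], t2], t5] + [[[[t1, t4], t2], t3], t5]

Expand each bracket as ab - ba; the t1-initial words give the coefficients.
Composite bracket: [[[t3, [t4, t2]], t1], t5]
Applying ab - ba throughout gives 16 signed words (2^4 = 16).
Keep just the words that open with t1:
  the word t1t2t4t3t5 carries sign -1 and contributes -[[[[t1, t2], t4], t3], t5]
  the word t1t3t2t4t5 carries sign +1 and contributes +[[[[t1, t3], t2], t4], t5]
  the word t1t3t4t2t5 carries sign -1 and contributes -[[[[t1, t3], t4], t2], t5]
  the word t1t4t2t3t5 carries sign +1 and contributes +[[[[t1, t4], t2], t3], t5]


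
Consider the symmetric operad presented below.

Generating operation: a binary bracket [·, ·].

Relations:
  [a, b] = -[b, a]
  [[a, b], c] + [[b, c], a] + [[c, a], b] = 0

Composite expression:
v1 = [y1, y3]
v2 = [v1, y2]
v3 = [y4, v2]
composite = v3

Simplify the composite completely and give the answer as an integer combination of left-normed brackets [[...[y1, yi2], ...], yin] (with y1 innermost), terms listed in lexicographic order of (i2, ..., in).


-[[[y1, y3], y2], y4]

Skip Jacobi rewriting: expand, keep y1-initial words, read off terms.
Composite bracket: [y4, [[y1, y3], y2]]
Each bracket splits as ab - ba, giving 8 signed words (2^3 = 8).
Words beginning with y1 determine it all:
  the word y1y3y2y4 carries sign -1 and contributes -[[[y1, y3], y2], y4]


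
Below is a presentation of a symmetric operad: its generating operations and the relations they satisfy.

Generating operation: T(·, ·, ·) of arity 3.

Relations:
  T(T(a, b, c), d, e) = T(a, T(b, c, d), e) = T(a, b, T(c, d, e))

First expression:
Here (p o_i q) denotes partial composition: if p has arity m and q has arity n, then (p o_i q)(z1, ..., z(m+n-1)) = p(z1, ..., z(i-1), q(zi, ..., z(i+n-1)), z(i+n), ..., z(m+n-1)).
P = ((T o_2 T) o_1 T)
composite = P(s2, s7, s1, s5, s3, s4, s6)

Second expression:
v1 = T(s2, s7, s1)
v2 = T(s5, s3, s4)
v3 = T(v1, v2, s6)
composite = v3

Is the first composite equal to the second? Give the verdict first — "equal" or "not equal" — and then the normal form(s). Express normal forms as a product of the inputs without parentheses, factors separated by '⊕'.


equal — both sides give s2 ⊕ s7 ⊕ s1 ⊕ s5 ⊕ s3 ⊕ s4 ⊕ s6

In normal form, the first expression is s2 ⊕ s7 ⊕ s1 ⊕ s5 ⊕ s3 ⊕ s4 ⊕ s6
In normal form, the second expression is s2 ⊕ s7 ⊕ s1 ⊕ s5 ⊕ s3 ⊕ s4 ⊕ s6
Both agree, so they are equal.


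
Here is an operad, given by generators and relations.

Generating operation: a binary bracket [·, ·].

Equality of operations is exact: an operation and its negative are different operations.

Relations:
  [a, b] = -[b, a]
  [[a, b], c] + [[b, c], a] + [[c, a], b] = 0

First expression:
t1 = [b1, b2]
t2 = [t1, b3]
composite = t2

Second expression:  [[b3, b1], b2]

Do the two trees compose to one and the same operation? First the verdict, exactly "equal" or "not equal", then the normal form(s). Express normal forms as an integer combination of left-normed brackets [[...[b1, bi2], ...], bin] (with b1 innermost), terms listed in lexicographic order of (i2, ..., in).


not equal — first [[b1, b2], b3], second -[[b1, b3], b2]

The first expression reduces to [[b1, b2], b3]
The second expression reduces to -[[b1, b3], b2]
The normal forms differ: not equal.


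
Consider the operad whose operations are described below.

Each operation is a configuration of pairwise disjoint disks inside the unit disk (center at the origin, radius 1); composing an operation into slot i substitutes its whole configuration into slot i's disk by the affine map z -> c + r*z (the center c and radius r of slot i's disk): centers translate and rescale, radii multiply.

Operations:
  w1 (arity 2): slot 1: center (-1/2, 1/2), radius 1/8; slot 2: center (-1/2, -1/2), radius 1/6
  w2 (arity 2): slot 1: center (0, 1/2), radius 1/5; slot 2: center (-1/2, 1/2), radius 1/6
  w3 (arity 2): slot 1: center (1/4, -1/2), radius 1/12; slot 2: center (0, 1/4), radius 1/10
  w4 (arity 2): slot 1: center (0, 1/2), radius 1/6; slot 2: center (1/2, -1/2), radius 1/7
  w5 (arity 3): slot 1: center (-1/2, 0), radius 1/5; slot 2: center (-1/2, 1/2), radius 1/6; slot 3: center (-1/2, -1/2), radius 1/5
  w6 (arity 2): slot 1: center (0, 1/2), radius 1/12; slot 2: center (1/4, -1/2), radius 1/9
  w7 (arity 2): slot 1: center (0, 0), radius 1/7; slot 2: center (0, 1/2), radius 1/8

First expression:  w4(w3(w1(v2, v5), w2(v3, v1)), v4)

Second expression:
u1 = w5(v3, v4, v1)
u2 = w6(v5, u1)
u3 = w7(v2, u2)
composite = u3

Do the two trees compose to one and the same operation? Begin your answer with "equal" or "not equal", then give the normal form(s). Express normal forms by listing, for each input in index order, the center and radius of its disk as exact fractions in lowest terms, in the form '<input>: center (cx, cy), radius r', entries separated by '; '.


not equal — first v1: center (-1/120, 11/20), radius 1/360; v2: center (5/144, 61/144), radius 1/576; v3: center (0, 11/20), radius 1/300; v4: center (1/2, -1/2), radius 1/7; v5: center (5/144, 59/144), radius 1/432, second v1: center (7/288, 31/72), radius 1/360; v2: center (0, 0), radius 1/7; v3: center (7/288, 7/16), radius 1/360; v4: center (7/288, 4/9), radius 1/432; v5: center (0, 9/16), radius 1/96

The first expression reduces to v1: center (-1/120, 11/20), radius 1/360; v2: center (5/144, 61/144), radius 1/576; v3: center (0, 11/20), radius 1/300; v4: center (1/2, -1/2), radius 1/7; v5: center (5/144, 59/144), radius 1/432
The second expression reduces to v1: center (7/288, 31/72), radius 1/360; v2: center (0, 0), radius 1/7; v3: center (7/288, 7/16), radius 1/360; v4: center (7/288, 4/9), radius 1/432; v5: center (0, 9/16), radius 1/96
They disagree, so not equal.


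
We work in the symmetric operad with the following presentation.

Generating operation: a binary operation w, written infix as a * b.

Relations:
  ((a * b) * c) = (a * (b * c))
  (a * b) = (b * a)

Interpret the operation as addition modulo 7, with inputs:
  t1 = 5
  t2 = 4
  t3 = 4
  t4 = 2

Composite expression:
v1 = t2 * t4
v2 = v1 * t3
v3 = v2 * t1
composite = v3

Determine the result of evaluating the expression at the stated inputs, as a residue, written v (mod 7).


(t2 * t4) = 6
((t2 * t4) * t3) = 3
(((t2 * t4) * t3) * t1) = 1

1 (mod 7)


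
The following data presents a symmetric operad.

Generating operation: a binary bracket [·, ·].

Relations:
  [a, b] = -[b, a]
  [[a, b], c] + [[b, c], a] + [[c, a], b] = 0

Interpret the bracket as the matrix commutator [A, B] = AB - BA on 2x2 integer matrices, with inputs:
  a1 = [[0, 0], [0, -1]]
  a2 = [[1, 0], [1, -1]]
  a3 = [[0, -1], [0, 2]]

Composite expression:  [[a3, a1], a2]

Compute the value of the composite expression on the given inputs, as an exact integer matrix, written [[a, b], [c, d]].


[a3, a1] = [[0, 1], [0, 0]]
[[a3, a1], a2] = [[1, -2], [0, -1]]

[[1, -2], [0, -1]]


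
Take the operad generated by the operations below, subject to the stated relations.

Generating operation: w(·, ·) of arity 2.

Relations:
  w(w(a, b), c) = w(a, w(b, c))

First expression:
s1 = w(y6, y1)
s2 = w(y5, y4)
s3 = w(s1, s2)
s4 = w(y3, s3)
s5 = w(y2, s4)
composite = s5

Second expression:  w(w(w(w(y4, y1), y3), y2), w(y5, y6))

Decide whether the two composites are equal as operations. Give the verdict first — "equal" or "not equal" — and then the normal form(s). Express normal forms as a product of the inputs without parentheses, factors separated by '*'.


Normal form of the first expression: y2 * y3 * y6 * y1 * y5 * y4
Normal form of the second expression: y4 * y1 * y3 * y2 * y5 * y6
They disagree, so not equal.

not equal — first y2 * y3 * y6 * y1 * y5 * y4, second y4 * y1 * y3 * y2 * y5 * y6


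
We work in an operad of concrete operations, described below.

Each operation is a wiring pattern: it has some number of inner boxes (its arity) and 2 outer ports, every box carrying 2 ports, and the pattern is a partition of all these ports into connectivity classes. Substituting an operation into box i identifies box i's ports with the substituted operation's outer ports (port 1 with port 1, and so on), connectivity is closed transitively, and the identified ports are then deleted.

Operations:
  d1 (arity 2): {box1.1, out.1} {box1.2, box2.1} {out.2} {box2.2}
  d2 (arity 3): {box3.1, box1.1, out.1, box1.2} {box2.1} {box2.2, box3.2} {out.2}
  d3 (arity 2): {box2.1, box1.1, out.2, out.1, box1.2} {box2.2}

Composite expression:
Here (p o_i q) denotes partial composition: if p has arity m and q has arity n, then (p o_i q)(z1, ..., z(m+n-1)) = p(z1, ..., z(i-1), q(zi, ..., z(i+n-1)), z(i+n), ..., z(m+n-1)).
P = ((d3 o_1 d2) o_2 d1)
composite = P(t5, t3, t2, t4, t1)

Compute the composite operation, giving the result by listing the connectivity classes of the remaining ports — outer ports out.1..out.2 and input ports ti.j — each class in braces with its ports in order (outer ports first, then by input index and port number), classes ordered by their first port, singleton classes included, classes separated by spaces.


Treat the ports identified at d3 as solder joints: merge, then drop.
the subtree at d1 composes to {out.1, t3.1} {out.2} {t2.1, t3.2} {t2.2} on (t3, t2); out.j = own outer ports
the subtree at d2 composes to {out.1, t4.1, t5.1, t5.2} {out.2} {t2.1, t3.2} {t2.2} {t3.1} {t4.2} on (t5, t3, t2, t4); out.j = own outer ports
the subtree at d3 composes to {out.1, out.2, t1.1, t4.1, t5.1, t5.2} {t1.2} {t2.1, t3.2} {t2.2} {t3.1} {t4.2} on (t5, t3, t2, t4, t1); out.j = own outer ports

{out.1, out.2, t1.1, t4.1, t5.1, t5.2} {t1.2} {t2.1, t3.2} {t2.2} {t3.1} {t4.2}


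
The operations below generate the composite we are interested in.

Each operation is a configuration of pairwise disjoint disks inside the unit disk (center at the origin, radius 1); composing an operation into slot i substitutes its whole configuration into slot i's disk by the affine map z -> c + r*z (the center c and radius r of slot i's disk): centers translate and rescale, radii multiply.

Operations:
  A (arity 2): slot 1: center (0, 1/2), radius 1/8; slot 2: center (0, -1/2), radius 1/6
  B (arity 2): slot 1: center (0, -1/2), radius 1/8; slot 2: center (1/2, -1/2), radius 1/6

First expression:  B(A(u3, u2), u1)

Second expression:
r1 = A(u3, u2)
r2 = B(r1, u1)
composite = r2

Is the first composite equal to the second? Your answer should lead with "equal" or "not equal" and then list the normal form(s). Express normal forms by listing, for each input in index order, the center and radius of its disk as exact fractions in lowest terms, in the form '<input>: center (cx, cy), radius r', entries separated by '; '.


equal — both sides give u1: center (1/2, -1/2), radius 1/6; u2: center (0, -9/16), radius 1/48; u3: center (0, -7/16), radius 1/64

The first expression reduces to u1: center (1/2, -1/2), radius 1/6; u2: center (0, -9/16), radius 1/48; u3: center (0, -7/16), radius 1/64
The second expression reduces to u1: center (1/2, -1/2), radius 1/6; u2: center (0, -9/16), radius 1/48; u3: center (0, -7/16), radius 1/64
Both agree, so they are equal.


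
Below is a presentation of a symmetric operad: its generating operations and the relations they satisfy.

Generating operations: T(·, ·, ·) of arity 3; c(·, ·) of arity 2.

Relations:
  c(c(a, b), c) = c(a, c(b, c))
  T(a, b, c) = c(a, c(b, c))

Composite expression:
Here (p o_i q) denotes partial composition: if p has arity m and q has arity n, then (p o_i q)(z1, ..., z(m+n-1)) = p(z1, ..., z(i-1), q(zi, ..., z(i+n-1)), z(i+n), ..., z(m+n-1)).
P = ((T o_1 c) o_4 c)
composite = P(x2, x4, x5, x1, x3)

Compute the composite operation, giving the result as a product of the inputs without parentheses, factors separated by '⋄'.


x2 ⋄ x4 ⋄ x5 ⋄ x1 ⋄ x3

The T-tree's shape is irrelevant; the x-reading-order decides.
c(x2, x4) flattens to x2 ⋄ x4
c(x1, x3) flattens to x1 ⋄ x3
T(c(x2, x4), x5, c(x1, x3)) flattens to x2 ⋄ x4 ⋄ x5 ⋄ x1 ⋄ x3


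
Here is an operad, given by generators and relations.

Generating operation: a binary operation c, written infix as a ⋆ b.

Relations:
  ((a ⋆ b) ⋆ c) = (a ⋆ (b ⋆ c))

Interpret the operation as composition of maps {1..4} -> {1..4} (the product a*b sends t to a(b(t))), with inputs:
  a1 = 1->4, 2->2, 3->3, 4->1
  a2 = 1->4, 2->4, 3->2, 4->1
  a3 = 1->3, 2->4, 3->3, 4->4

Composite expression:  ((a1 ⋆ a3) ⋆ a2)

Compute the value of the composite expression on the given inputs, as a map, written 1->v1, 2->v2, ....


1->1, 2->1, 3->1, 4->3

(a1 ⋆ a3) = 1->3, 2->1, 3->3, 4->1
((a1 ⋆ a3) ⋆ a2) = 1->1, 2->1, 3->1, 4->3


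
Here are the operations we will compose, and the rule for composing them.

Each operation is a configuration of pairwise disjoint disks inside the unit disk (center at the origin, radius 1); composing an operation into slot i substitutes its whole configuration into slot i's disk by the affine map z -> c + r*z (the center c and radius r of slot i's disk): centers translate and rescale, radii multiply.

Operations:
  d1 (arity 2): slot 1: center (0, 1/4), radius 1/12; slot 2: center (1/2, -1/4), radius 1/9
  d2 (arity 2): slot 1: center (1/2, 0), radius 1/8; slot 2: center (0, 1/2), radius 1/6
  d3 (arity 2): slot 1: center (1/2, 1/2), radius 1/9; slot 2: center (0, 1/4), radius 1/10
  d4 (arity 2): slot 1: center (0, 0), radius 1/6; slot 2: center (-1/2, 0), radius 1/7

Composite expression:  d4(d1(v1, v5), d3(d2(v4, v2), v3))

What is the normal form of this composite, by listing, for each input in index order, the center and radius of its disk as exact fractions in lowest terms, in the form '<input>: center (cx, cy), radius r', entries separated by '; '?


v1: center (0, 1/24), radius 1/72; v2: center (-3/7, 5/63), radius 1/378; v3: center (-1/2, 1/28), radius 1/70; v4: center (-53/126, 1/14), radius 1/504; v5: center (1/12, -1/24), radius 1/54

Each v-disk chains the slot maps above it in d4; radii multiply.
tracing v1 down its 2-map path: center (0, 1/24), radius 1/72
tracing v5 down its 2-map path: center (1/12, -1/24), radius 1/54
tracing v4 down its 3-map path: center (-53/126, 1/14), radius 1/504
tracing v2 down its 3-map path: center (-3/7, 5/63), radius 1/378
tracing v3 down its 2-map path: center (-1/2, 1/28), radius 1/70
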